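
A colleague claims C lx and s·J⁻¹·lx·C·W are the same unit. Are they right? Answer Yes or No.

Yes

Left side:
  C = s·A.
  lx = m⁻²·cd.
  Combining: C·lx = (s·A) · (m⁻²·cd) = m⁻²·s·A·cd.
Right side:
  J = kg·m²·s⁻².
  So J⁻¹ = kg⁻¹·m⁻²·s².
  lx = m⁻²·cd.
  C = s·A.
  W = kg·m²·s⁻³.
  Combining: s·J⁻¹·lx·C·W = s · (kg⁻¹·m⁻²·s²) · (m⁻²·cd) · (s·A) · (kg·m²·s⁻³) = m⁻²·s·A·cd.
Both reduce to m⁻²·s·A·cd.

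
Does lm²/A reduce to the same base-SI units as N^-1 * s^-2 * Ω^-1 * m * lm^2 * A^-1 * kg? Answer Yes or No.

Left side:
  lm = cd·sr = cd (luminous flux; sr is dimensionless).
  So lm² = cd².
  Combining: A⁻¹·lm² = A⁻¹ · cd² = A⁻¹·cd².
Right side:
  N = kg·m/s² = kg·m·s⁻² (force = mass × acceleration).
  So N⁻¹ = kg⁻¹·m⁻¹·s².
  Ω = V/A (resistance = voltage per current),
      = kg·m²·s⁻³·A⁻².
  So Ω⁻¹ = kg⁻¹·m⁻²·s³·A².
  lm = cd·sr = cd (luminous flux; sr is dimensionless).
  So lm² = cd².
  Combining: N⁻¹·s⁻²·Ω⁻¹·m·lm²·A⁻¹·kg = (kg⁻¹·m⁻¹·s²) · s⁻² · (kg⁻¹·m⁻²·s³·A²) · m · cd² · A⁻¹ · kg = kg⁻¹·m⁻²·s³·A·cd².
Left is A⁻¹·cd²; right is kg⁻¹·m⁻²·s³·A·cd² — different.

No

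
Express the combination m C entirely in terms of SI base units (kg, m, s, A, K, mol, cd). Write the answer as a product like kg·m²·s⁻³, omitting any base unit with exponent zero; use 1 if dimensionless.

m·s·A

C = s·A.
Combining: m·C = m · (s·A) = m·s·A.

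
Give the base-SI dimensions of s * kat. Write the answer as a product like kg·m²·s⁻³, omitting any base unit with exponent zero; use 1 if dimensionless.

kat = s⁻¹·mol.
Combining: s·kat = s · (s⁻¹·mol) = mol.

mol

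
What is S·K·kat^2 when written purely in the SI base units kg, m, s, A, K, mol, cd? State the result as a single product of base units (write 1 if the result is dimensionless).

kg⁻¹·m⁻²·s·A²·K·mol²

S = 1/Ω (conductance is reciprocal resistance),
    = kg⁻¹·m⁻²·s³·A².
kat = mol/s = s⁻¹·mol (catalytic activity).
So kat² = s⁻²·mol².
Combining: S·K·kat² = (kg⁻¹·m⁻²·s³·A²) · K · (s⁻²·mol²) = kg⁻¹·m⁻²·s·A²·K·mol².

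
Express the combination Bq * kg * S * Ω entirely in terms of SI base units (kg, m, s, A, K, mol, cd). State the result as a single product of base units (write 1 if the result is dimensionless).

kg·s⁻¹

Bq = 1/s = s⁻¹ (activity is decays per second).
S = 1/Ω (conductance is reciprocal resistance),
    = kg⁻¹·m⁻²·s³·A².
Ω = V/A (resistance = voltage per current),
    = kg·m²·s⁻³·A⁻².
Combining: Bq·kg·S·Ω = s⁻¹ · kg · (kg⁻¹·m⁻²·s³·A²) · (kg·m²·s⁻³·A⁻²) = kg·s⁻¹.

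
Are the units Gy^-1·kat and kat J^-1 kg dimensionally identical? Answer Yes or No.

Yes

Left side:
  Gy = J/kg (absorbed dose = energy per mass),
      = m²·s⁻².
  So Gy⁻¹ = m⁻²·s².
  kat = mol/s = s⁻¹·mol (catalytic activity).
  Combining: Gy⁻¹·kat = (m⁻²·s²) · (s⁻¹·mol) = m⁻²·s·mol.
Right side:
  kat = s⁻¹·mol.
  J = kg·m²·s⁻².
  So J⁻¹ = kg⁻¹·m⁻²·s².
  Combining: kat·J⁻¹·kg = (s⁻¹·mol) · (kg⁻¹·m⁻²·s²) · kg = m⁻²·s·mol.
Both reduce to m⁻²·s·mol.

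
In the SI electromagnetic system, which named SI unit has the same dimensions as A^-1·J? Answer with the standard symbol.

J = kg·m²·s⁻².
Combining: A⁻¹·J = A⁻¹ · (kg·m²·s⁻²) = kg·m²·s⁻²·A⁻¹.
kg·m²·s⁻²·A⁻¹ is the base-SI form of the weber.

Wb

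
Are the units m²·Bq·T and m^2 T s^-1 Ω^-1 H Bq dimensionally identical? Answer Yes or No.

Yes

Left side:
  Bq = s⁻¹.
  T = kg·s⁻²·A⁻¹.
  Combining: m²·Bq·T = m² · s⁻¹ · (kg·s⁻²·A⁻¹) = kg·m²·s⁻³·A⁻¹.
Right side:
  T = Wb/m² (flux density = flux per area),
      = kg·s⁻²·A⁻¹.
  Ω = V/A (resistance = voltage per current),
      = kg·m²·s⁻³·A⁻².
  So Ω⁻¹ = kg⁻¹·m⁻²·s³·A².
  H = Wb/A (inductance = flux per current),
      = kg·m²·s⁻²·A⁻².
  Bq = 1/s = s⁻¹ (activity is decays per second).
  Combining: m²·T·s⁻¹·Ω⁻¹·H·Bq = m² · (kg·s⁻²·A⁻¹) · s⁻¹ · (kg⁻¹·m⁻²·s³·A²) · (kg·m²·s⁻²·A⁻²) · s⁻¹ = kg·m²·s⁻³·A⁻¹.
Both reduce to kg·m²·s⁻³·A⁻¹.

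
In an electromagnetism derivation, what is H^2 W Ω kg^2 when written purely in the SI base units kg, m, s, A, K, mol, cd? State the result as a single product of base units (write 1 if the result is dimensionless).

kg⁶·m⁸·s⁻¹⁰·A⁻⁶

H = Wb/A (inductance = flux per current),
    = kg·m²·s⁻²·A⁻².
So H² = kg²·m⁴·s⁻⁴·A⁻⁴.
W = J/s (power = energy per time),
    = kg·m²·s⁻³.
Ω = V/A (resistance = voltage per current),
    = kg·m²·s⁻³·A⁻².
Combining: H²·W·Ω·kg² = (kg²·m⁴·s⁻⁴·A⁻⁴) · (kg·m²·s⁻³) · (kg·m²·s⁻³·A⁻²) · kg² = kg⁶·m⁸·s⁻¹⁰·A⁻⁶.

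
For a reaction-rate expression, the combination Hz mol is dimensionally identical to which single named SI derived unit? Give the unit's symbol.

Hz = 1/s = s⁻¹ (frequency is cycles per second).
Combining: Hz·mol = s⁻¹ · mol = s⁻¹·mol.
s⁻¹·mol is the base-SI form of the katal.

kat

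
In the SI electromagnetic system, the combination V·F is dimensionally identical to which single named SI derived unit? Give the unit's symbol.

V = W/A (potential = power per current),
    = kg·m²·s⁻³·A⁻¹.
F = C/V (capacitance = charge per voltage),
    = A·s/(kg·m²·s⁻³·A⁻¹) (substituting C and V),
    = kg⁻¹·m⁻²·s⁴·A².
Combining: V·F = (kg·m²·s⁻³·A⁻¹) · (kg⁻¹·m⁻²·s⁴·A²) = s·A.
s·A is the base-SI form of the coulomb.

C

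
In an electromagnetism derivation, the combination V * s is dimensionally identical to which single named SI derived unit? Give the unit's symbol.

Wb

V = kg·m²·s⁻³·A⁻¹.
Combining: V·s = (kg·m²·s⁻³·A⁻¹) · s = kg·m²·s⁻²·A⁻¹.
kg·m²·s⁻²·A⁻¹ is the base-SI form of the weber.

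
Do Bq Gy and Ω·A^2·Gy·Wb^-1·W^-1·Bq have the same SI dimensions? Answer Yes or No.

Left side:
  Bq = 1/s = s⁻¹ (activity is decays per second).
  Gy = J/kg (absorbed dose = energy per mass),
      = m²·s⁻².
  Combining: Bq·Gy = s⁻¹ · (m²·s⁻²) = m²·s⁻³.
Right side:
  Ω = kg·m²·s⁻³·A⁻².
  Gy = m²·s⁻².
  Wb = kg·m²·s⁻²·A⁻¹.
  So Wb⁻¹ = kg⁻¹·m⁻²·s²·A.
  W = kg·m²·s⁻³.
  So W⁻¹ = kg⁻¹·m⁻²·s³.
  Bq = s⁻¹.
  Combining: Ω·A²·Gy·Wb⁻¹·W⁻¹·Bq = (kg·m²·s⁻³·A⁻²) · A² · (m²·s⁻²) · (kg⁻¹·m⁻²·s²·A) · (kg⁻¹·m⁻²·s³) · s⁻¹ = kg⁻¹·s⁻¹·A.
Left is m²·s⁻³; right is kg⁻¹·s⁻¹·A — different.

No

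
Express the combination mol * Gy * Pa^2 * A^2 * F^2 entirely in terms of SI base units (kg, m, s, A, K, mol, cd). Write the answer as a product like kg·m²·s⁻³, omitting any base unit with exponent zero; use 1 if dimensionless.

Gy = m²·s⁻².
Pa = kg·m⁻¹·s⁻².
So Pa² = kg²·m⁻²·s⁻⁴.
F = kg⁻¹·m⁻²·s⁴·A².
So F² = kg⁻²·m⁻⁴·s⁸·A⁴.
Combining: mol·Gy·Pa²·A²·F² = mol · (m²·s⁻²) · (kg²·m⁻²·s⁻⁴) · A² · (kg⁻²·m⁻⁴·s⁸·A⁴) = m⁻⁴·s²·A⁶·mol.

m⁻⁴·s²·A⁶·mol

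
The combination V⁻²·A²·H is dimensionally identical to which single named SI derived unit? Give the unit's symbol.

V = kg·m²·s⁻³·A⁻¹.
So V⁻² = kg⁻²·m⁻⁴·s⁶·A².
H = kg·m²·s⁻²·A⁻².
Combining: V⁻²·A²·H = (kg⁻²·m⁻⁴·s⁶·A²) · A² · (kg·m²·s⁻²·A⁻²) = kg⁻¹·m⁻²·s⁴·A².
kg⁻¹·m⁻²·s⁴·A² is the base-SI form of the farad.

F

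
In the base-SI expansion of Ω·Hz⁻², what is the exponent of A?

Ω = kg·m²·s⁻³·A⁻².
Hz = s⁻¹.
So Hz⁻² = s².
Combining: Ω·Hz⁻² = (kg·m²·s⁻³·A⁻²) · s² = kg·m²·s⁻¹·A⁻².
The exponent of A is -2.

-2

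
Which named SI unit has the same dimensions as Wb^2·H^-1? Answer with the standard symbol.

Wb = kg·m²·s⁻²·A⁻¹.
So Wb² = kg²·m⁴·s⁻⁴·A⁻².
H = kg·m²·s⁻²·A⁻².
So H⁻¹ = kg⁻¹·m⁻²·s²·A².
Combining: Wb²·H⁻¹ = (kg²·m⁴·s⁻⁴·A⁻²) · (kg⁻¹·m⁻²·s²·A²) = kg·m²·s⁻².
kg·m²·s⁻² is the base-SI form of the joule.

J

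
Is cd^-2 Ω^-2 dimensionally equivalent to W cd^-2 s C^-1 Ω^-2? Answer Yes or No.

No

Left side:
  Ω = V/A (resistance = voltage per current),
      = kg·m²·s⁻³·A⁻².
  So Ω⁻² = kg⁻²·m⁻⁴·s⁶·A⁴.
  Combining: cd⁻²·Ω⁻² = cd⁻² · (kg⁻²·m⁻⁴·s⁶·A⁴) = kg⁻²·m⁻⁴·s⁶·A⁴·cd⁻².
Right side:
  W = kg·m²·s⁻³.
  C = s·A.
  So C⁻¹ = s⁻¹·A⁻¹.
  Ω = kg·m²·s⁻³·A⁻².
  So Ω⁻² = kg⁻²·m⁻⁴·s⁶·A⁴.
  Combining: W·cd⁻²·s·C⁻¹·Ω⁻² = (kg·m²·s⁻³) · cd⁻² · s · (s⁻¹·A⁻¹) · (kg⁻²·m⁻⁴·s⁶·A⁴) = kg⁻¹·m⁻²·s³·A³·cd⁻².
Left is kg⁻²·m⁻⁴·s⁶·A⁴·cd⁻²; right is kg⁻¹·m⁻²·s³·A³·cd⁻² — different.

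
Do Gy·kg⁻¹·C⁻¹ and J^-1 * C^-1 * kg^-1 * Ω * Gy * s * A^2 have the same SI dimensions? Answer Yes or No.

Left side:
  Gy = J/kg (absorbed dose = energy per mass),
      = m²·s⁻².
  C = A·s = s·A (charge = current × time).
  So C⁻¹ = s⁻¹·A⁻¹.
  Combining: Gy·kg⁻¹·C⁻¹ = (m²·s⁻²) · kg⁻¹ · (s⁻¹·A⁻¹) = kg⁻¹·m²·s⁻³·A⁻¹.
Right side:
  J = N·m (work = force × distance),
      = kg·m²·s⁻².
  So J⁻¹ = kg⁻¹·m⁻²·s².
  C = A·s = s·A (charge = current × time).
  So C⁻¹ = s⁻¹·A⁻¹.
  Ω = V/A (resistance = voltage per current),
      = kg·m²·s⁻³·A⁻².
  Gy = J/kg (absorbed dose = energy per mass),
      = m²·s⁻².
  Combining: J⁻¹·C⁻¹·kg⁻¹·Ω·Gy·s·A² = (kg⁻¹·m⁻²·s²) · (s⁻¹·A⁻¹) · kg⁻¹ · (kg·m²·s⁻³·A⁻²) · (m²·s⁻²) · s · A² = kg⁻¹·m²·s⁻³·A⁻¹.
Both reduce to kg⁻¹·m²·s⁻³·A⁻¹.

Yes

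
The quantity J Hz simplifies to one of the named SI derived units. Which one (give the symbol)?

J = N·m (work = force × distance),
    = kg·m²·s⁻².
Hz = 1/s = s⁻¹ (frequency is cycles per second).
Combining: J·Hz = (kg·m²·s⁻²) · s⁻¹ = kg·m²·s⁻³.
kg·m²·s⁻³ is the base-SI form of the watt.

W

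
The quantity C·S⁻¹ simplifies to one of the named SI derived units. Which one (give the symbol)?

C = s·A.
S = kg⁻¹·m⁻²·s³·A².
So S⁻¹ = kg·m²·s⁻³·A⁻².
Combining: C·S⁻¹ = (s·A) · (kg·m²·s⁻³·A⁻²) = kg·m²·s⁻²·A⁻¹.
kg·m²·s⁻²·A⁻¹ is the base-SI form of the weber.

Wb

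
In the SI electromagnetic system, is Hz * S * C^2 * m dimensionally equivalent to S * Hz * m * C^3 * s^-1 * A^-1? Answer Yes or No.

Left side:
  Hz = s⁻¹.
  S = kg⁻¹·m⁻²·s³·A².
  C = s·A.
  So C² = s²·A².
  Combining: Hz·S·C²·m = s⁻¹ · (kg⁻¹·m⁻²·s³·A²) · (s²·A²) · m = kg⁻¹·m⁻¹·s⁴·A⁴.
Right side:
  S = 1/Ω (conductance is reciprocal resistance),
      = kg⁻¹·m⁻²·s³·A².
  Hz = 1/s = s⁻¹ (frequency is cycles per second).
  C = A·s = s·A (charge = current × time).
  So C³ = s³·A³.
  Combining: S·Hz·m·C³·s⁻¹·A⁻¹ = (kg⁻¹·m⁻²·s³·A²) · s⁻¹ · m · (s³·A³) · s⁻¹ · A⁻¹ = kg⁻¹·m⁻¹·s⁴·A⁴.
Both reduce to kg⁻¹·m⁻¹·s⁴·A⁴.

Yes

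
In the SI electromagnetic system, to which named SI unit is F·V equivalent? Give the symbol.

C

F = C/V (capacitance = charge per voltage),
    = A·s/(kg·m²·s⁻³·A⁻¹) (substituting C and V),
    = kg⁻¹·m⁻²·s⁴·A².
V = W/A (potential = power per current),
    = kg·m²·s⁻³·A⁻¹.
Combining: F·V = (kg⁻¹·m⁻²·s⁴·A²) · (kg·m²·s⁻³·A⁻¹) = s·A.
s·A is the base-SI form of the coulomb.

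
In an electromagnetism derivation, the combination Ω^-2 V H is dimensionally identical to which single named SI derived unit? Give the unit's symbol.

Ω = V/A (resistance = voltage per current),
    = kg·m²·s⁻³·A⁻².
So Ω⁻² = kg⁻²·m⁻⁴·s⁶·A⁴.
V = W/A (potential = power per current),
    = kg·m²·s⁻³·A⁻¹.
H = Wb/A (inductance = flux per current),
    = kg·m²·s⁻²·A⁻².
Combining: Ω⁻²·V·H = (kg⁻²·m⁻⁴·s⁶·A⁴) · (kg·m²·s⁻³·A⁻¹) · (kg·m²·s⁻²·A⁻²) = s·A.
s·A is the base-SI form of the coulomb.

C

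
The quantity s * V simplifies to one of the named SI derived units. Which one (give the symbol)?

Wb

V = W/A (potential = power per current),
    = kg·m²·s⁻³·A⁻¹.
Combining: s·V = s · (kg·m²·s⁻³·A⁻¹) = kg·m²·s⁻²·A⁻¹.
kg·m²·s⁻²·A⁻¹ is the base-SI form of the weber.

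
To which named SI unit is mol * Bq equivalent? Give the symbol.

Bq = s⁻¹.
Combining: mol·Bq = mol · s⁻¹ = s⁻¹·mol.
s⁻¹·mol is the base-SI form of the katal.

kat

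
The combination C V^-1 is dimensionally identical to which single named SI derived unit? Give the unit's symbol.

C = s·A.
V = kg·m²·s⁻³·A⁻¹.
So V⁻¹ = kg⁻¹·m⁻²·s³·A.
Combining: C·V⁻¹ = (s·A) · (kg⁻¹·m⁻²·s³·A) = kg⁻¹·m⁻²·s⁴·A².
kg⁻¹·m⁻²·s⁴·A² is the base-SI form of the farad.

F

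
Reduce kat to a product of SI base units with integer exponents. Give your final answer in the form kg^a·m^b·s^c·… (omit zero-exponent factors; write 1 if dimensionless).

kat = mol/s = s⁻¹·mol (catalytic activity).

s⁻¹·mol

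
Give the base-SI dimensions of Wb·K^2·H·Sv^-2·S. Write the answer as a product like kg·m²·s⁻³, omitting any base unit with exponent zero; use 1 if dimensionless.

Wb = kg·m²·s⁻²·A⁻¹.
H = kg·m²·s⁻²·A⁻².
Sv = m²·s⁻².
So Sv⁻² = m⁻⁴·s⁴.
S = kg⁻¹·m⁻²·s³·A².
Combining: Wb·K²·H·Sv⁻²·S = (kg·m²·s⁻²·A⁻¹) · K² · (kg·m²·s⁻²·A⁻²) · (m⁻⁴·s⁴) · (kg⁻¹·m⁻²·s³·A²) = kg·m⁻²·s³·A⁻¹·K².

kg·m⁻²·s³·A⁻¹·K²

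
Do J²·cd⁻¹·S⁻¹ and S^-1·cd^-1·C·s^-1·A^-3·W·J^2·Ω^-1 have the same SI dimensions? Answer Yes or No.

Yes

Left side:
  J = kg·m²·s⁻².
  So J² = kg²·m⁴·s⁻⁴.
  S = kg⁻¹·m⁻²·s³·A².
  So S⁻¹ = kg·m²·s⁻³·A⁻².
  Combining: J²·cd⁻¹·S⁻¹ = (kg²·m⁴·s⁻⁴) · cd⁻¹ · (kg·m²·s⁻³·A⁻²) = kg³·m⁶·s⁻⁷·A⁻²·cd⁻¹.
Right side:
  S = 1/Ω (conductance is reciprocal resistance),
      = kg⁻¹·m⁻²·s³·A².
  So S⁻¹ = kg·m²·s⁻³·A⁻².
  C = A·s = s·A (charge = current × time).
  W = J/s (power = energy per time),
      = kg·m²·s⁻³.
  J = N·m (work = force × distance),
      = kg·m²·s⁻².
  So J² = kg²·m⁴·s⁻⁴.
  Ω = V/A (resistance = voltage per current),
      = kg·m²·s⁻³·A⁻².
  So Ω⁻¹ = kg⁻¹·m⁻²·s³·A².
  Combining: S⁻¹·cd⁻¹·C·s⁻¹·A⁻³·W·J²·Ω⁻¹ = (kg·m²·s⁻³·A⁻²) · cd⁻¹ · (s·A) · s⁻¹ · A⁻³ · (kg·m²·s⁻³) · (kg²·m⁴·s⁻⁴) · (kg⁻¹·m⁻²·s³·A²) = kg³·m⁶·s⁻⁷·A⁻²·cd⁻¹.
Both reduce to kg³·m⁶·s⁻⁷·A⁻²·cd⁻¹.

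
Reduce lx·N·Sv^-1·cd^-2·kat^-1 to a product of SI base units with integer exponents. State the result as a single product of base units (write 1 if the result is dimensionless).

kg·m⁻³·s·mol⁻¹·cd⁻¹

lx = m⁻²·cd.
N = kg·m·s⁻².
Sv = m²·s⁻².
So Sv⁻¹ = m⁻²·s².
kat = s⁻¹·mol.
So kat⁻¹ = s·mol⁻¹.
Combining: lx·N·Sv⁻¹·cd⁻²·kat⁻¹ = (m⁻²·cd) · (kg·m·s⁻²) · (m⁻²·s²) · cd⁻² · (s·mol⁻¹) = kg·m⁻³·s·mol⁻¹·cd⁻¹.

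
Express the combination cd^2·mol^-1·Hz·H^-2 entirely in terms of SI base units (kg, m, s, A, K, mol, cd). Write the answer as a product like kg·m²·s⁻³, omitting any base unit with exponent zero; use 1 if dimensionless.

Hz = 1/s = s⁻¹ (frequency is cycles per second).
H = Wb/A (inductance = flux per current),
    = kg·m²·s⁻²·A⁻².
So H⁻² = kg⁻²·m⁻⁴·s⁴·A⁴.
Combining: cd²·mol⁻¹·Hz·H⁻² = cd² · mol⁻¹ · s⁻¹ · (kg⁻²·m⁻⁴·s⁴·A⁴) = kg⁻²·m⁻⁴·s³·A⁴·mol⁻¹·cd².

kg⁻²·m⁻⁴·s³·A⁴·mol⁻¹·cd²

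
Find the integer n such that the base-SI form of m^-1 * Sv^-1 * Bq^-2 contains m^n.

Sv = J/kg (equivalent dose = energy per mass),
    = m²·s⁻².
So Sv⁻¹ = m⁻²·s².
Bq = 1/s = s⁻¹ (activity is decays per second).
So Bq⁻² = s².
Combining: m⁻¹·Sv⁻¹·Bq⁻² = m⁻¹ · (m⁻²·s²) · s² = m⁻³·s⁴.
The exponent of m is -3.

-3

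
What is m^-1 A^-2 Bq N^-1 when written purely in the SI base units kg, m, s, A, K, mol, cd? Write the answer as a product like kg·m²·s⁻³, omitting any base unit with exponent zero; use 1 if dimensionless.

kg⁻¹·m⁻²·s·A⁻²

Bq = s⁻¹.
N = kg·m·s⁻².
So N⁻¹ = kg⁻¹·m⁻¹·s².
Combining: m⁻¹·A⁻²·Bq·N⁻¹ = m⁻¹ · A⁻² · s⁻¹ · (kg⁻¹·m⁻¹·s²) = kg⁻¹·m⁻²·s·A⁻².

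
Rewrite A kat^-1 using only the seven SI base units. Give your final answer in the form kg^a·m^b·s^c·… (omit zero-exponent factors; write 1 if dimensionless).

kat = mol/s = s⁻¹·mol (catalytic activity).
So kat⁻¹ = s·mol⁻¹.
Combining: A·kat⁻¹ = A · (s·mol⁻¹) = s·A·mol⁻¹.

s·A·mol⁻¹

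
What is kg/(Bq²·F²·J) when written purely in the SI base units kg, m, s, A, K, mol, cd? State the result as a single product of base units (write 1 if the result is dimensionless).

Bq = 1/s = s⁻¹ (activity is decays per second).
So Bq⁻² = s².
F = C/V (capacitance = charge per voltage),
    = A·s/(kg·m²·s⁻³·A⁻¹) (substituting C and V),
    = kg⁻¹·m⁻²·s⁴·A².
So F⁻² = kg²·m⁴·s⁻⁸·A⁻⁴.
J = N·m (work = force × distance),
    = kg·m²·s⁻².
So J⁻¹ = kg⁻¹·m⁻²·s².
Combining: kg·Bq⁻²·F⁻²·J⁻¹ = kg · s² · (kg²·m⁴·s⁻⁸·A⁻⁴) · (kg⁻¹·m⁻²·s²) = kg²·m²·s⁻⁴·A⁻⁴.

kg²·m²·s⁻⁴·A⁻⁴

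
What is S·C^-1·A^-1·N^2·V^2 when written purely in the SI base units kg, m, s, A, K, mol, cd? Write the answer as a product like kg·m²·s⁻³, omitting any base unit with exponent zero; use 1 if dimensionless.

S = 1/Ω (conductance is reciprocal resistance),
    = kg⁻¹·m⁻²·s³·A².
C = A·s = s·A (charge = current × time).
So C⁻¹ = s⁻¹·A⁻¹.
N = kg·m/s² = kg·m·s⁻² (force = mass × acceleration).
So N² = kg²·m²·s⁻⁴.
V = W/A (potential = power per current),
    = kg·m²·s⁻³·A⁻¹.
So V² = kg²·m⁴·s⁻⁶·A⁻².
Combining: S·C⁻¹·A⁻¹·N²·V² = (kg⁻¹·m⁻²·s³·A²) · (s⁻¹·A⁻¹) · A⁻¹ · (kg²·m²·s⁻⁴) · (kg²·m⁴·s⁻⁶·A⁻²) = kg³·m⁴·s⁻⁸·A⁻².

kg³·m⁴·s⁻⁸·A⁻²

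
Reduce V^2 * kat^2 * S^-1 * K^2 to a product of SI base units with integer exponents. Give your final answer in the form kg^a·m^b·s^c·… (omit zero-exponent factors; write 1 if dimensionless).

V = kg·m²·s⁻³·A⁻¹.
So V² = kg²·m⁴·s⁻⁶·A⁻².
kat = s⁻¹·mol.
So kat² = s⁻²·mol².
S = kg⁻¹·m⁻²·s³·A².
So S⁻¹ = kg·m²·s⁻³·A⁻².
Combining: V²·kat²·S⁻¹·K² = (kg²·m⁴·s⁻⁶·A⁻²) · (s⁻²·mol²) · (kg·m²·s⁻³·A⁻²) · K² = kg³·m⁶·s⁻¹¹·A⁻⁴·K²·mol².

kg³·m⁶·s⁻¹¹·A⁻⁴·K²·mol²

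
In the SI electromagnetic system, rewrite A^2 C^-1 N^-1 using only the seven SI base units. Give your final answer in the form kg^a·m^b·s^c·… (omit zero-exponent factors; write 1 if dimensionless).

kg⁻¹·m⁻¹·s·A

C = A·s = s·A (charge = current × time).
So C⁻¹ = s⁻¹·A⁻¹.
N = kg·m/s² = kg·m·s⁻² (force = mass × acceleration).
So N⁻¹ = kg⁻¹·m⁻¹·s².
Combining: A²·C⁻¹·N⁻¹ = A² · (s⁻¹·A⁻¹) · (kg⁻¹·m⁻¹·s²) = kg⁻¹·m⁻¹·s·A.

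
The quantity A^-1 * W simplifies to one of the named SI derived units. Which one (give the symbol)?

V

W = J/s (power = energy per time),
    = kg·m²·s⁻³.
Combining: A⁻¹·W = A⁻¹ · (kg·m²·s⁻³) = kg·m²·s⁻³·A⁻¹.
kg·m²·s⁻³·A⁻¹ is the base-SI form of the volt.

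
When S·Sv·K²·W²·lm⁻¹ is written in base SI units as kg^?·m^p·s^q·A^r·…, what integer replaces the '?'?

1

S = 1/Ω (conductance is reciprocal resistance),
    = kg⁻¹·m⁻²·s³·A².
Sv = J/kg (equivalent dose = energy per mass),
    = m²·s⁻².
W = J/s (power = energy per time),
    = kg·m²·s⁻³.
So W² = kg²·m⁴·s⁻⁶.
lm = cd·sr = cd (luminous flux; sr is dimensionless).
So lm⁻¹ = cd⁻¹.
Combining: S·Sv·K²·W²·lm⁻¹ = (kg⁻¹·m⁻²·s³·A²) · (m²·s⁻²) · K² · (kg²·m⁴·s⁻⁶) · cd⁻¹ = kg·m⁴·s⁻⁵·A²·K²·cd⁻¹.
The exponent of kg is 1.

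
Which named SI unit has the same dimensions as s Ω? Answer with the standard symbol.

Ω = kg·m²·s⁻³·A⁻².
Combining: s·Ω = s · (kg·m²·s⁻³·A⁻²) = kg·m²·s⁻²·A⁻².
kg·m²·s⁻²·A⁻² is the base-SI form of the henry.

H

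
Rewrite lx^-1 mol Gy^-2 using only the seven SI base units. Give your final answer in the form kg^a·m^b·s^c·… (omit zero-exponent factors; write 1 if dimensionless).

lx = lm/m² (illuminance = luminous flux per area),
    = m⁻²·cd.
So lx⁻¹ = m²·cd⁻¹.
Gy = J/kg (absorbed dose = energy per mass),
    = m²·s⁻².
So Gy⁻² = m⁻⁴·s⁴.
Combining: lx⁻¹·mol·Gy⁻² = (m²·cd⁻¹) · mol · (m⁻⁴·s⁴) = m⁻²·s⁴·mol·cd⁻¹.

m⁻²·s⁴·mol·cd⁻¹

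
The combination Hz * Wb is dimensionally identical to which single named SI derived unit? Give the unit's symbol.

Hz = s⁻¹.
Wb = kg·m²·s⁻²·A⁻¹.
Combining: Hz·Wb = s⁻¹ · (kg·m²·s⁻²·A⁻¹) = kg·m²·s⁻³·A⁻¹.
kg·m²·s⁻³·A⁻¹ is the base-SI form of the volt.

V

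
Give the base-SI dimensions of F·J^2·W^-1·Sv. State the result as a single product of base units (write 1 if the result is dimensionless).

F = C/V (capacitance = charge per voltage),
    = A·s/(kg·m²·s⁻³·A⁻¹) (substituting C and V),
    = kg⁻¹·m⁻²·s⁴·A².
J = N·m (work = force × distance),
    = kg·m²·s⁻².
So J² = kg²·m⁴·s⁻⁴.
W = J/s (power = energy per time),
    = kg·m²·s⁻³.
So W⁻¹ = kg⁻¹·m⁻²·s³.
Sv = J/kg (equivalent dose = energy per mass),
    = m²·s⁻².
Combining: F·J²·W⁻¹·Sv = (kg⁻¹·m⁻²·s⁴·A²) · (kg²·m⁴·s⁻⁴) · (kg⁻¹·m⁻²·s³) · (m²·s⁻²) = m²·s·A².

m²·s·A²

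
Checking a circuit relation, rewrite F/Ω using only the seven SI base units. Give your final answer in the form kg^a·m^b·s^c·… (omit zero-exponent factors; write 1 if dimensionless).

Ω = V/A (resistance = voltage per current),
    = kg·m²·s⁻³·A⁻².
So Ω⁻¹ = kg⁻¹·m⁻²·s³·A².
F = C/V (capacitance = charge per voltage),
    = A·s/(kg·m²·s⁻³·A⁻¹) (substituting C and V),
    = kg⁻¹·m⁻²·s⁴·A².
Combining: Ω⁻¹·F = (kg⁻¹·m⁻²·s³·A²) · (kg⁻¹·m⁻²·s⁴·A²) = kg⁻²·m⁻⁴·s⁷·A⁴.

kg⁻²·m⁻⁴·s⁷·A⁴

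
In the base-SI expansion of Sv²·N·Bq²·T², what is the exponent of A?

-2

Sv = m²·s⁻².
So Sv² = m⁴·s⁻⁴.
N = kg·m·s⁻².
Bq = s⁻¹.
So Bq² = s⁻².
T = kg·s⁻²·A⁻¹.
So T² = kg²·s⁻⁴·A⁻².
Combining: Sv²·N·Bq²·T² = (m⁴·s⁻⁴) · (kg·m·s⁻²) · s⁻² · (kg²·s⁻⁴·A⁻²) = kg³·m⁵·s⁻¹²·A⁻².
The exponent of A is -2.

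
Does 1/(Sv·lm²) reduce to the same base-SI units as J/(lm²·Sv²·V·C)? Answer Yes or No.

No

Left side:
  Sv = J/kg (equivalent dose = energy per mass),
      = m²·s⁻².
  So Sv⁻¹ = m⁻²·s².
  lm = cd·sr = cd (luminous flux; sr is dimensionless).
  So lm⁻² = cd⁻².
  Combining: Sv⁻¹·lm⁻² = (m⁻²·s²) · cd⁻² = m⁻²·s²·cd⁻².
Right side:
  J = N·m (work = force × distance),
      = kg·m²·s⁻².
  lm = cd·sr = cd (luminous flux; sr is dimensionless).
  So lm⁻² = cd⁻².
  Sv = J/kg (equivalent dose = energy per mass),
      = m²·s⁻².
  So Sv⁻² = m⁻⁴·s⁴.
  V = W/A (potential = power per current),
      = kg·m²·s⁻³·A⁻¹.
  So V⁻¹ = kg⁻¹·m⁻²·s³·A.
  C = A·s = s·A (charge = current × time).
  So C⁻¹ = s⁻¹·A⁻¹.
  Combining: J·lm⁻²·Sv⁻²·V⁻¹·C⁻¹ = (kg·m²·s⁻²) · cd⁻² · (m⁻⁴·s⁴) · (kg⁻¹·m⁻²·s³·A) · (s⁻¹·A⁻¹) = m⁻⁴·s⁴·cd⁻².
Left is m⁻²·s²·cd⁻²; right is m⁻⁴·s⁴·cd⁻² — different.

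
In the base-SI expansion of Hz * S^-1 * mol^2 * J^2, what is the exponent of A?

-2

Hz = 1/s = s⁻¹ (frequency is cycles per second).
S = 1/Ω (conductance is reciprocal resistance),
    = kg⁻¹·m⁻²·s³·A².
So S⁻¹ = kg·m²·s⁻³·A⁻².
J = N·m (work = force × distance),
    = kg·m²·s⁻².
So J² = kg²·m⁴·s⁻⁴.
Combining: Hz·S⁻¹·mol²·J² = s⁻¹ · (kg·m²·s⁻³·A⁻²) · mol² · (kg²·m⁴·s⁻⁴) = kg³·m⁶·s⁻⁸·A⁻²·mol².
The exponent of A is -2.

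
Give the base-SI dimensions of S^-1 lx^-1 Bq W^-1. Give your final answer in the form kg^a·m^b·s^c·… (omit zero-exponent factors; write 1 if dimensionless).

S = kg⁻¹·m⁻²·s³·A².
So S⁻¹ = kg·m²·s⁻³·A⁻².
lx = m⁻²·cd.
So lx⁻¹ = m²·cd⁻¹.
Bq = s⁻¹.
W = kg·m²·s⁻³.
So W⁻¹ = kg⁻¹·m⁻²·s³.
Combining: S⁻¹·lx⁻¹·Bq·W⁻¹ = (kg·m²·s⁻³·A⁻²) · (m²·cd⁻¹) · s⁻¹ · (kg⁻¹·m⁻²·s³) = m²·s⁻¹·A⁻²·cd⁻¹.

m²·s⁻¹·A⁻²·cd⁻¹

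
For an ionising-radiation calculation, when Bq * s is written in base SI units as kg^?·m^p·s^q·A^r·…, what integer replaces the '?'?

Bq = s⁻¹.
Combining: Bq·s = s⁻¹ · s = 1.
The exponent of kg is 0.

0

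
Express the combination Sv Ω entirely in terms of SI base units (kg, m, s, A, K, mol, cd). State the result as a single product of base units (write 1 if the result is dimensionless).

kg·m⁴·s⁻⁵·A⁻²

Sv = m²·s⁻².
Ω = kg·m²·s⁻³·A⁻².
Combining: Sv·Ω = (m²·s⁻²) · (kg·m²·s⁻³·A⁻²) = kg·m⁴·s⁻⁵·A⁻².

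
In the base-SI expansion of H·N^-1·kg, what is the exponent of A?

H = Wb/A (inductance = flux per current),
    = kg·m²·s⁻²·A⁻².
N = kg·m/s² = kg·m·s⁻² (force = mass × acceleration).
So N⁻¹ = kg⁻¹·m⁻¹·s².
Combining: H·N⁻¹·kg = (kg·m²·s⁻²·A⁻²) · (kg⁻¹·m⁻¹·s²) · kg = kg·m·A⁻².
The exponent of A is -2.

-2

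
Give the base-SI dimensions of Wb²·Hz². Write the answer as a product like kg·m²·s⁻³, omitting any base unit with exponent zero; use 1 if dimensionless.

kg²·m⁴·s⁻⁶·A⁻²

Wb = V·s (flux: a volt is a weber per second),
    = kg·m²·s⁻²·A⁻¹.
So Wb² = kg²·m⁴·s⁻⁴·A⁻².
Hz = 1/s = s⁻¹ (frequency is cycles per second).
So Hz² = s⁻².
Combining: Wb²·Hz² = (kg²·m⁴·s⁻⁴·A⁻²) · s⁻² = kg²·m⁴·s⁻⁶·A⁻².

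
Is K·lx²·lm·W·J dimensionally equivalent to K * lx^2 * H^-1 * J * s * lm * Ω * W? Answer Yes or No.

Yes

Left side:
  lx = m⁻²·cd.
  So lx² = m⁻⁴·cd².
  lm = cd.
  W = kg·m²·s⁻³.
  J = kg·m²·s⁻².
  Combining: K·lx²·lm·W·J = K · (m⁻⁴·cd²) · cd · (kg·m²·s⁻³) · (kg·m²·s⁻²) = kg²·s⁻⁵·K·cd³.
Right side:
  lx = m⁻²·cd.
  So lx² = m⁻⁴·cd².
  H = kg·m²·s⁻²·A⁻².
  So H⁻¹ = kg⁻¹·m⁻²·s²·A².
  J = kg·m²·s⁻².
  lm = cd.
  Ω = kg·m²·s⁻³·A⁻².
  W = kg·m²·s⁻³.
  Combining: K·lx²·H⁻¹·J·s·lm·Ω·W = K · (m⁻⁴·cd²) · (kg⁻¹·m⁻²·s²·A²) · (kg·m²·s⁻²) · s · cd · (kg·m²·s⁻³·A⁻²) · (kg·m²·s⁻³) = kg²·s⁻⁵·K·cd³.
Both reduce to kg²·s⁻⁵·K·cd³.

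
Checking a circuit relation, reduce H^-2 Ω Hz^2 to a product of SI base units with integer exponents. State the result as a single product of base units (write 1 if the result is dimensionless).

H = Wb/A (inductance = flux per current),
    = kg·m²·s⁻²·A⁻².
So H⁻² = kg⁻²·m⁻⁴·s⁴·A⁴.
Ω = V/A (resistance = voltage per current),
    = kg·m²·s⁻³·A⁻².
Hz = 1/s = s⁻¹ (frequency is cycles per second).
So Hz² = s⁻².
Combining: H⁻²·Ω·Hz² = (kg⁻²·m⁻⁴·s⁴·A⁴) · (kg·m²·s⁻³·A⁻²) · s⁻² = kg⁻¹·m⁻²·s⁻¹·A².

kg⁻¹·m⁻²·s⁻¹·A²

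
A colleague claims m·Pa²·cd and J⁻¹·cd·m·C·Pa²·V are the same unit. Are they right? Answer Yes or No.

Yes

Left side:
  Pa = N/m² (pressure = force per area),
      = kg·m⁻¹·s⁻².
  So Pa² = kg²·m⁻²·s⁻⁴.
  Combining: m·Pa²·cd = m · (kg²·m⁻²·s⁻⁴) · cd = kg²·m⁻¹·s⁻⁴·cd.
Right side:
  J = N·m (work = force × distance),
      = kg·m²·s⁻².
  So J⁻¹ = kg⁻¹·m⁻²·s².
  C = A·s = s·A (charge = current × time).
  Pa = N/m² (pressure = force per area),
      = kg·m⁻¹·s⁻².
  So Pa² = kg²·m⁻²·s⁻⁴.
  V = W/A (potential = power per current),
      = kg·m²·s⁻³·A⁻¹.
  Combining: J⁻¹·cd·m·C·Pa²·V = (kg⁻¹·m⁻²·s²) · cd · m · (s·A) · (kg²·m⁻²·s⁻⁴) · (kg·m²·s⁻³·A⁻¹) = kg²·m⁻¹·s⁻⁴·cd.
Both reduce to kg²·m⁻¹·s⁻⁴·cd.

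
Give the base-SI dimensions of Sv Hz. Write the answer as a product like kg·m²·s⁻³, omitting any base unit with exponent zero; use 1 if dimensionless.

Sv = J/kg (equivalent dose = energy per mass),
    = m²·s⁻².
Hz = 1/s = s⁻¹ (frequency is cycles per second).
Combining: Sv·Hz = (m²·s⁻²) · s⁻¹ = m²·s⁻³.

m²·s⁻³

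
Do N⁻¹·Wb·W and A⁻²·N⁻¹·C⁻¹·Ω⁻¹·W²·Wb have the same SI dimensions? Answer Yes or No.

No

Left side:
  N = kg·m/s² = kg·m·s⁻² (force = mass × acceleration).
  So N⁻¹ = kg⁻¹·m⁻¹·s².
  Wb = V·s (flux: a volt is a weber per second),
      = kg·m²·s⁻²·A⁻¹.
  W = J/s (power = energy per time),
      = kg·m²·s⁻³.
  Combining: N⁻¹·Wb·W = (kg⁻¹·m⁻¹·s²) · (kg·m²·s⁻²·A⁻¹) · (kg·m²·s⁻³) = kg·m³·s⁻³·A⁻¹.
Right side:
  N = kg·m/s² = kg·m·s⁻² (force = mass × acceleration).
  So N⁻¹ = kg⁻¹·m⁻¹·s².
  C = A·s = s·A (charge = current × time).
  So C⁻¹ = s⁻¹·A⁻¹.
  Ω = V/A (resistance = voltage per current),
      = kg·m²·s⁻³·A⁻².
  So Ω⁻¹ = kg⁻¹·m⁻²·s³·A².
  W = J/s (power = energy per time),
      = kg·m²·s⁻³.
  So W² = kg²·m⁴·s⁻⁶.
  Wb = V·s (flux: a volt is a weber per second),
      = kg·m²·s⁻²·A⁻¹.
  Combining: A⁻²·N⁻¹·C⁻¹·Ω⁻¹·W²·Wb = A⁻² · (kg⁻¹·m⁻¹·s²) · (s⁻¹·A⁻¹) · (kg⁻¹·m⁻²·s³·A²) · (kg²·m⁴·s⁻⁶) · (kg·m²·s⁻²·A⁻¹) = kg·m³·s⁻⁴·A⁻².
Left is kg·m³·s⁻³·A⁻¹; right is kg·m³·s⁻⁴·A⁻² — different.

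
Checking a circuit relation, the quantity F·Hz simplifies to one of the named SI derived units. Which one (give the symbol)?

F = kg⁻¹·m⁻²·s⁴·A².
Hz = s⁻¹.
Combining: F·Hz = (kg⁻¹·m⁻²·s⁴·A²) · s⁻¹ = kg⁻¹·m⁻²·s³·A².
kg⁻¹·m⁻²·s³·A² is the base-SI form of the siemens.

S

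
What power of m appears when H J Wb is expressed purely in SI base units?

H = Wb/A (inductance = flux per current),
    = kg·m²·s⁻²·A⁻².
J = N·m (work = force × distance),
    = kg·m²·s⁻².
Wb = V·s (flux: a volt is a weber per second),
    = kg·m²·s⁻²·A⁻¹.
Combining: H·J·Wb = (kg·m²·s⁻²·A⁻²) · (kg·m²·s⁻²) · (kg·m²·s⁻²·A⁻¹) = kg³·m⁶·s⁻⁶·A⁻³.
The exponent of m is 6.

6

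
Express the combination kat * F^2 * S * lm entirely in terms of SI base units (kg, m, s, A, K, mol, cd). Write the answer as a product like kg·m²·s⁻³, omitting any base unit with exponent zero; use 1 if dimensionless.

kat = mol/s = s⁻¹·mol (catalytic activity).
F = C/V (capacitance = charge per voltage),
    = A·s/(kg·m²·s⁻³·A⁻¹) (substituting C and V),
    = kg⁻¹·m⁻²·s⁴·A².
So F² = kg⁻²·m⁻⁴·s⁸·A⁴.
S = 1/Ω (conductance is reciprocal resistance),
    = kg⁻¹·m⁻²·s³·A².
lm = cd·sr = cd (luminous flux; sr is dimensionless).
Combining: kat·F²·S·lm = (s⁻¹·mol) · (kg⁻²·m⁻⁴·s⁸·A⁴) · (kg⁻¹·m⁻²·s³·A²) · cd = kg⁻³·m⁻⁶·s¹⁰·A⁶·mol·cd.

kg⁻³·m⁻⁶·s¹⁰·A⁶·mol·cd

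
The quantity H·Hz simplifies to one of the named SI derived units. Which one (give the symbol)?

Ω

H = Wb/A (inductance = flux per current),
    = kg·m²·s⁻²·A⁻².
Hz = 1/s = s⁻¹ (frequency is cycles per second).
Combining: H·Hz = (kg·m²·s⁻²·A⁻²) · s⁻¹ = kg·m²·s⁻³·A⁻².
kg·m²·s⁻³·A⁻² is the base-SI form of the ohm.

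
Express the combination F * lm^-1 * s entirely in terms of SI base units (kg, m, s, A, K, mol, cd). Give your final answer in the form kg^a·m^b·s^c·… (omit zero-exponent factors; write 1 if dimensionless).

F = C/V (capacitance = charge per voltage),
    = A·s/(kg·m²·s⁻³·A⁻¹) (substituting C and V),
    = kg⁻¹·m⁻²·s⁴·A².
lm = cd·sr = cd (luminous flux; sr is dimensionless).
So lm⁻¹ = cd⁻¹.
Combining: F·lm⁻¹·s = (kg⁻¹·m⁻²·s⁴·A²) · cd⁻¹ · s = kg⁻¹·m⁻²·s⁵·A²·cd⁻¹.

kg⁻¹·m⁻²·s⁵·A²·cd⁻¹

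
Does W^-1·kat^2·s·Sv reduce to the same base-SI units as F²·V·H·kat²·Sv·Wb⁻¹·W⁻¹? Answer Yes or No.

Left side:
  W = J/s (power = energy per time),
      = kg·m²·s⁻³.
  So W⁻¹ = kg⁻¹·m⁻²·s³.
  kat = mol/s = s⁻¹·mol (catalytic activity).
  So kat² = s⁻²·mol².
  Sv = J/kg (equivalent dose = energy per mass),
      = m²·s⁻².
  Combining: W⁻¹·kat²·s·Sv = (kg⁻¹·m⁻²·s³) · (s⁻²·mol²) · s · (m²·s⁻²) = kg⁻¹·mol².
Right side:
  F = C/V (capacitance = charge per voltage),
      = A·s/(kg·m²·s⁻³·A⁻¹) (substituting C and V),
      = kg⁻¹·m⁻²·s⁴·A².
  So F² = kg⁻²·m⁻⁴·s⁸·A⁴.
  V = W/A (potential = power per current),
      = kg·m²·s⁻³·A⁻¹.
  H = Wb/A (inductance = flux per current),
      = kg·m²·s⁻²·A⁻².
  kat = mol/s = s⁻¹·mol (catalytic activity).
  So kat² = s⁻²·mol².
  Sv = J/kg (equivalent dose = energy per mass),
      = m²·s⁻².
  Wb = V·s (flux: a volt is a weber per second),
      = kg·m²·s⁻²·A⁻¹.
  So Wb⁻¹ = kg⁻¹·m⁻²·s²·A.
  W = J/s (power = energy per time),
      = kg·m²·s⁻³.
  So W⁻¹ = kg⁻¹·m⁻²·s³.
  Combining: F²·V·H·kat²·Sv·Wb⁻¹·W⁻¹ = (kg⁻²·m⁻⁴·s⁸·A⁴) · (kg·m²·s⁻³·A⁻¹) · (kg·m²·s⁻²·A⁻²) · (s⁻²·mol²) · (m²·s⁻²) · (kg⁻¹·m⁻²·s²·A) · (kg⁻¹·m⁻²·s³) = kg⁻²·m⁻²·s⁴·A²·mol².
Left is kg⁻¹·mol²; right is kg⁻²·m⁻²·s⁴·A²·mol² — different.

No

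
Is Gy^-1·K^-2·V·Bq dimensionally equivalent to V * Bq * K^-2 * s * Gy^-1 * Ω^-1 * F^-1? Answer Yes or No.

Yes

Left side:
  Gy = m²·s⁻².
  So Gy⁻¹ = m⁻²·s².
  V = kg·m²·s⁻³·A⁻¹.
  Bq = s⁻¹.
  Combining: Gy⁻¹·K⁻²·V·Bq = (m⁻²·s²) · K⁻² · (kg·m²·s⁻³·A⁻¹) · s⁻¹ = kg·s⁻²·A⁻¹·K⁻².
Right side:
  V = W/A (potential = power per current),
      = kg·m²·s⁻³·A⁻¹.
  Bq = 1/s = s⁻¹ (activity is decays per second).
  Gy = J/kg (absorbed dose = energy per mass),
      = m²·s⁻².
  So Gy⁻¹ = m⁻²·s².
  Ω = V/A (resistance = voltage per current),
      = kg·m²·s⁻³·A⁻².
  So Ω⁻¹ = kg⁻¹·m⁻²·s³·A².
  F = C/V (capacitance = charge per voltage),
      = A·s/(kg·m²·s⁻³·A⁻¹) (substituting C and V),
      = kg⁻¹·m⁻²·s⁴·A².
  So F⁻¹ = kg·m²·s⁻⁴·A⁻².
  Combining: V·Bq·K⁻²·s·Gy⁻¹·Ω⁻¹·F⁻¹ = (kg·m²·s⁻³·A⁻¹) · s⁻¹ · K⁻² · s · (m⁻²·s²) · (kg⁻¹·m⁻²·s³·A²) · (kg·m²·s⁻⁴·A⁻²) = kg·s⁻²·A⁻¹·K⁻².
Both reduce to kg·s⁻²·A⁻¹·K⁻².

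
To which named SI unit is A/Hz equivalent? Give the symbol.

Hz = 1/s = s⁻¹ (frequency is cycles per second).
So Hz⁻¹ = s.
Combining: Hz⁻¹·A = s · A = s·A.
s·A is the base-SI form of the coulomb.

C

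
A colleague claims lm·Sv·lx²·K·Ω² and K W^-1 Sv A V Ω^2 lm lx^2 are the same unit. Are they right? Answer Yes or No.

Left side:
  lm = cd·sr = cd (luminous flux; sr is dimensionless).
  Sv = J/kg (equivalent dose = energy per mass),
      = m²·s⁻².
  lx = lm/m² (illuminance = luminous flux per area),
      = m⁻²·cd.
  So lx² = m⁻⁴·cd².
  Ω = V/A (resistance = voltage per current),
      = kg·m²·s⁻³·A⁻².
  So Ω² = kg²·m⁴·s⁻⁶·A⁻⁴.
  Combining: lm·Sv·lx²·K·Ω² = cd · (m²·s⁻²) · (m⁻⁴·cd²) · K · (kg²·m⁴·s⁻⁶·A⁻⁴) = kg²·m²·s⁻⁸·A⁻⁴·K·cd³.
Right side:
  W = J/s (power = energy per time),
      = kg·m²·s⁻³.
  So W⁻¹ = kg⁻¹·m⁻²·s³.
  Sv = J/kg (equivalent dose = energy per mass),
      = m²·s⁻².
  V = W/A (potential = power per current),
      = kg·m²·s⁻³·A⁻¹.
  Ω = V/A (resistance = voltage per current),
      = kg·m²·s⁻³·A⁻².
  So Ω² = kg²·m⁴·s⁻⁶·A⁻⁴.
  lm = cd·sr = cd (luminous flux; sr is dimensionless).
  lx = lm/m² (illuminance = luminous flux per area),
      = m⁻²·cd.
  So lx² = m⁻⁴·cd².
  Combining: K·W⁻¹·Sv·A·V·Ω²·lm·lx² = K · (kg⁻¹·m⁻²·s³) · (m²·s⁻²) · A · (kg·m²·s⁻³·A⁻¹) · (kg²·m⁴·s⁻⁶·A⁻⁴) · cd · (m⁻⁴·cd²) = kg²·m²·s⁻⁸·A⁻⁴·K·cd³.
Both reduce to kg²·m²·s⁻⁸·A⁻⁴·K·cd³.

Yes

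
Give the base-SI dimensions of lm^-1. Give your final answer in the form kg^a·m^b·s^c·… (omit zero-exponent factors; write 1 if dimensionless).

cd⁻¹

lm = cd·sr = cd (luminous flux; sr is dimensionless).
So lm⁻¹ = cd⁻¹.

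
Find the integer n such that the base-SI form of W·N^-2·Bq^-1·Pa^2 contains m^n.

W = J/s (power = energy per time),
    = kg·m²·s⁻³.
N = kg·m/s² = kg·m·s⁻² (force = mass × acceleration).
So N⁻² = kg⁻²·m⁻²·s⁴.
Bq = 1/s = s⁻¹ (activity is decays per second).
So Bq⁻¹ = s.
Pa = N/m² (pressure = force per area),
    = kg·m⁻¹·s⁻².
So Pa² = kg²·m⁻²·s⁻⁴.
Combining: W·N⁻²·Bq⁻¹·Pa² = (kg·m²·s⁻³) · (kg⁻²·m⁻²·s⁴) · s · (kg²·m⁻²·s⁻⁴) = kg·m⁻²·s⁻².
The exponent of m is -2.

-2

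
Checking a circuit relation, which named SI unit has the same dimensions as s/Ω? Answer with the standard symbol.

F

Ω = kg·m²·s⁻³·A⁻².
So Ω⁻¹ = kg⁻¹·m⁻²·s³·A².
Combining: Ω⁻¹·s = (kg⁻¹·m⁻²·s³·A²) · s = kg⁻¹·m⁻²·s⁴·A².
kg⁻¹·m⁻²·s⁴·A² is the base-SI form of the farad.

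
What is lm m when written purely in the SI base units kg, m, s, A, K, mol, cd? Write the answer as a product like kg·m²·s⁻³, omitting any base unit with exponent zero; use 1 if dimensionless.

lm = cd·sr = cd (luminous flux; sr is dimensionless).
Combining: lm·m = cd · m = m·cd.

m·cd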